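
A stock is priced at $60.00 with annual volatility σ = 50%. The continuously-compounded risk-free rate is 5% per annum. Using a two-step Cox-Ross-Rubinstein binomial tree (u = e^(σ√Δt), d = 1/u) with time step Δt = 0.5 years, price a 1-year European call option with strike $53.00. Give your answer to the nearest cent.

CRR parameters: u = e^(σ√Δt) = e^(0.5·√0.5) = 1.4241, d = 1/u = 0.7022
Per-period rate: rΔt = 0.05·0.5 = 0.025, so R = e^0.025 = 1.0253
Risk-neutral probability p = (e^0.025 − 0.7022)/(1.4241 − 0.7022) = 0.3231/0.7219 = 0.4476
Terminal stock prices: S_uu = 121.7, S_ud = 60, S_dd = 29.58
Terminal payoffs (S − K): max(68.69, 0) = 68.69, max(7, 0) = 7, max(-23.42, 0) = 0
Node u (S = 85.45): V_u = e^(−0.025)·[0.4476·68.6869 + 0.5524·7.0000] = 33.7557
Node d (S = 42.13): V_d = e^(−0.025)·[0.4476·7.0000 + 0.5524·0.0000] = 3.0558
Node 0 (S = 60): V_0 = e^(−0.025)·[0.4476·33.7557 + 0.5524·3.0558] = 16.3819

$16.38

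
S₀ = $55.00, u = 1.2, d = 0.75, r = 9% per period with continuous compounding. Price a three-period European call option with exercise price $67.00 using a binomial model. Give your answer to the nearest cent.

Risk-neutral probability p = (e^0.09 − 0.75)/(1.2 − 0.75) = 0.3442/0.4500 = 0.7648
Terminal stock prices: S_uuu = 95.04, S_uud = 59.4, S_udd = 37.12, S_ddd = 23.2
Terminal payoffs (S − K): max(28.04, 0) = 28.04, max(-7.6, 0) = 0, max(-29.88, 0) = 0, max(-43.8, 0) = 0
Node uu (S = 79.2): V_uu = e^(−0.09)·[0.7648·28.0400 + 0.2352·0.0000] = 19.6001
Node ud (S = 49.5): V_ud = e^(−0.09)·[0.7648·0.0000 + 0.2352·0.0000] = 0.0000
Node dd (S = 30.94): V_dd = e^(−0.09)·[0.7648·0.0000 + 0.2352·0.0000] = 0.0000
Node u (S = 66): V_u = e^(−0.09)·[0.7648·19.6001 + 0.2352·0.0000] = 13.7005
Node d (S = 41.25): V_d = e^(−0.09)·[0.7648·0.0000 + 0.2352·0.0000] = 0.0000
Node 0 (S = 55): V_0 = e^(−0.09)·[0.7648·13.7005 + 0.2352·0.0000] = 9.5767

$9.58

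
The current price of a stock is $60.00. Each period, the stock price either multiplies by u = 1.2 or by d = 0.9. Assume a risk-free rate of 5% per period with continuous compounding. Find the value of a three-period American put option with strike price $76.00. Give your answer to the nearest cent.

$16.00

Risk-neutral probability p = (e^0.05 − 0.9)/(1.2 − 0.9) = 0.1513/0.3000 = 0.5042
Terminal stock prices: S_uuu = 103.7, S_uud = 77.76, S_udd = 58.32, S_ddd = 43.74
Terminal payoffs (K − S): max(-27.68, 0) = 0, max(-1.76, 0) = 0, max(17.68, 0) = 17.68, max(32.26, 0) = 32.26
Node uu (S = 86.4): continuation = e^(−0.05)·[0.5042·0.0000 + 0.4958·0.0000] = 0.0000; exercise value = 0.0000 ≤ continuation, so V_uu = 0.0000
Node ud (S = 64.8): continuation = e^(−0.05)·[0.5042·0.0000 + 0.4958·17.6800] = 8.3376; exercise value = 11.2000 > continuation, so V_ud = 11.2000 (exercise)
Node dd (S = 48.6): continuation = e^(−0.05)·[0.5042·17.6800 + 0.4958·32.2600] = 23.6934; exercise value = 27.4000 > continuation, so V_dd = 27.4000 (exercise)
Node u (S = 72): continuation = e^(−0.05)·[0.5042·0.0000 + 0.4958·11.2000] = 5.2817; exercise value = 4.0000 ≤ continuation, so V_u = 5.2817
Node d (S = 54): continuation = e^(−0.05)·[0.5042·11.2000 + 0.4958·27.4000] = 18.2934; exercise value = 22.0000 > continuation, so V_d = 22.0000 (exercise)
Node 0 (S = 60): continuation = e^(−0.05)·[0.5042·5.2817 + 0.4958·22.0000] = 12.9082; exercise value = 16.0000 > continuation, so V_0 = 16.0000 (exercise)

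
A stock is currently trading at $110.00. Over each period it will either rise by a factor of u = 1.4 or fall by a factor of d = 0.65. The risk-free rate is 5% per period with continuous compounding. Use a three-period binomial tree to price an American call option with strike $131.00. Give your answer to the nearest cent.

Risk-neutral probability p = (e^0.05 − 0.65)/(1.4 − 0.65) = 0.4013/0.7500 = 0.5350
Terminal stock prices: S_uuu = 301.8, S_uud = 140.1, S_udd = 65.07, S_ddd = 30.21
Terminal payoffs (S − K): max(170.8, 0) = 170.8, max(9.14, 0) = 9.14, max(-65.93, 0) = 0, max(-100.8, 0) = 0
Node uu (S = 215.6): continuation = e^(−0.05)·[0.5350·170.8400 + 0.4650·9.1400] = 90.9889; exercise value = 84.6000 ≤ continuation, so V_uu = 90.9889
Node ud (S = 100.1): continuation = e^(−0.05)·[0.5350·9.1400 + 0.4650·0.0000] = 4.6517; exercise value = 0.0000 ≤ continuation, so V_ud = 4.6517
Node dd (S = 46.48): continuation = e^(−0.05)·[0.5350·0.0000 + 0.4650·0.0000] = 0.0000; exercise value = 0.0000 ≤ continuation, so V_dd = 0.0000
Node u (S = 154): continuation = e^(−0.05)·[0.5350·90.9889 + 0.4650·4.6517] = 48.3648; exercise value = 23.0000 ≤ continuation, so V_u = 48.3648
Node d (S = 71.5): continuation = e^(−0.05)·[0.5350·4.6517 + 0.4650·0.0000] = 2.3674; exercise value = 0.0000 ≤ continuation, so V_d = 2.3674
Node 0 (S = 110): continuation = e^(−0.05)·[0.5350·48.3648 + 0.4650·2.3674] = 25.6616; exercise value = 0.0000 ≤ continuation, so V_0 = 25.6616

$25.66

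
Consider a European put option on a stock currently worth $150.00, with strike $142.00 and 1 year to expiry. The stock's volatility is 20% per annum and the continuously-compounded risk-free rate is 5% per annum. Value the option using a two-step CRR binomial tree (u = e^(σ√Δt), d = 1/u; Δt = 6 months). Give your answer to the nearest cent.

CRR parameters: u = e^(σ√Δt) = e^(0.2·√0.5) = 1.1519, d = 1/u = 0.8681
Per-period rate: rΔt = 0.05·0.5 = 0.025, so R = e^0.025 = 1.0253
Risk-neutral probability p = (e^0.025 − 0.8681)/(1.1519 − 0.8681) = 0.1572/0.2838 = 0.5539
Terminal stock prices: S_uu = 199, S_ud = 150, S_dd = 113
Terminal payoffs (K − S): max(-57.03, 0) = 0, max(-8, 0) = 0, max(28.95, 0) = 28.95
Node u (S = 172.8): V_u = e^(−0.025)·[0.5539·0.0000 + 0.4461·0.0000] = 0.0000
Node d (S = 130.2): V_d = e^(−0.025)·[0.5539·0.0000 + 0.4461·28.9543] = 12.5973
Node 0 (S = 150): V_0 = e^(−0.025)·[0.5539·0.0000 + 0.4461·12.5973] = 5.4808

$5.48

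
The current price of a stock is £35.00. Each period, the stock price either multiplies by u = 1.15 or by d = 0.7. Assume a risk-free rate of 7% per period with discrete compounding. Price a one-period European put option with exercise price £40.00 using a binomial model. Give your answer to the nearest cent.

£2.58

Risk-neutral probability p = (1 + 0.07 − 0.7)/(1.15 − 0.7) = 0.3700/0.4500 = 0.8222
Terminal stock prices: S_u = 40.25, S_d = 24.5
Terminal payoffs (K − S): max(-0.25, 0) = 0, max(15.5, 0) = 15.5
Node 0 (S = 35): V_0 = 1/1.07·[0.8222·0.0000 + 0.1778·15.5000] = 2.5753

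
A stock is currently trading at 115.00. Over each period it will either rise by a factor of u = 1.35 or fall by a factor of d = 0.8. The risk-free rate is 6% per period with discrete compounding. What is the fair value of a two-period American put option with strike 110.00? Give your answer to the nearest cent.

9.01

Risk-neutral probability p = (1 + 0.06 − 0.8)/(1.35 − 0.8) = 0.2600/0.5500 = 0.4727
Terminal stock prices: S_uu = 209.6, S_ud = 124.2, S_dd = 73.6
Terminal payoffs (K − S): max(-99.59, 0) = 0, max(-14.2, 0) = 0, max(36.4, 0) = 36.4
Node u (S = 155.2): continuation = 1/1.06·[0.4727·0.0000 + 0.5273·0.0000] = 0.0000; exercise value = 0.0000 ≤ continuation, so V_u = 0.0000
Node d (S = 92): continuation = 1/1.06·[0.4727·0.0000 + 0.5273·36.4000] = 18.1063; exercise value = 18.0000 ≤ continuation, so V_d = 18.1063
Node 0 (S = 115): continuation = 1/1.06·[0.4727·0.0000 + 0.5273·18.1063] = 9.0066; exercise value = 0.0000 ≤ continuation, so V_0 = 9.0066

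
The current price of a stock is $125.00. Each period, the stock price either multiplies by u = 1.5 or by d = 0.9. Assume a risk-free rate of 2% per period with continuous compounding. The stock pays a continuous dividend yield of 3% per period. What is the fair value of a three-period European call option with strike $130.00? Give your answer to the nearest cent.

$14.29

Per-period risk-free factor R = e^0.02 = 1.0202; dividend-adjusted growth = e^(0.02−0.03) = 0.9900.
Risk-neutral probability p = (0.9900 − 0.9)/(1.5 − 0.9) = 0.0900/0.6000 = 0.1501
Terminal stock prices: S_uuu = 421.9, S_uud = 253.1, S_udd = 151.9, S_ddd = 91.13
Terminal payoffs (S − K): max(291.9, 0) = 291.9, max(123.1, 0) = 123.1, max(21.88, 0) = 21.88, max(-38.87, 0) = 0
Node uu (S = 281.2): V_uu = e^(−0.02)·[0.1501·291.8750 + 0.8499·123.1250] = 145.5120
Node ud (S = 168.8): V_ud = e^(−0.02)·[0.1501·123.1250 + 0.8499·21.8750] = 36.3369
Node dd (S = 101.2): V_dd = e^(−0.02)·[0.1501·21.8750 + 0.8499·0.0000] = 3.2181
Node u (S = 187.5): V_u = e^(−0.02)·[0.1501·145.5120 + 0.8499·36.3369] = 51.6782
Node d (S = 112.5): V_d = e^(−0.02)·[0.1501·36.3369 + 0.8499·3.2181] = 8.0265
Node 0 (S = 125): V_0 = e^(−0.02)·[0.1501·51.6782 + 0.8499·8.0265] = 14.2892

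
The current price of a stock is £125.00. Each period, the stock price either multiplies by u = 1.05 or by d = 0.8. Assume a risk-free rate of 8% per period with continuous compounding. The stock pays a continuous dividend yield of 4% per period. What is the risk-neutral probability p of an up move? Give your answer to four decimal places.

p = 0.9632

Per-period risk-free factor R = e^0.08 = 1.0833; dividend-adjusted growth = e^(0.08−0.04) = 1.0408.
Risk-neutral probability p = (1.0408 − 0.8)/(1.05 − 0.8) = 0.2408/0.2500 = 0.9632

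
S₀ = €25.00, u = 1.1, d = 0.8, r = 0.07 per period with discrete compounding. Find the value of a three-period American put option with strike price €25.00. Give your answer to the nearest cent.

€0.76

Risk-neutral probability p = (1 + 0.07 − 0.8)/(1.1 − 0.8) = 0.2700/0.3000 = 0.9000
Terminal stock prices: S_uuu = 33.28, S_uud = 24.2, S_udd = 17.6, S_ddd = 12.8
Terminal payoffs (K − S): max(-8.275, 0) = 0, max(0.8, 0) = 0.8, max(7.4, 0) = 7.4, max(12.2, 0) = 12.2
Node uu (S = 30.25): continuation = 1/1.07·[0.9000·0.0000 + 0.1000·0.8000] = 0.0748; exercise value = 0.0000 ≤ continuation, so V_uu = 0.0748
Node ud (S = 22): continuation = 1/1.07·[0.9000·0.8000 + 0.1000·7.4000] = 1.3645; exercise value = 3.0000 > continuation, so V_ud = 3.0000 (exercise)
Node dd (S = 16): continuation = 1/1.07·[0.9000·7.4000 + 0.1000·12.2000] = 7.3645; exercise value = 9.0000 > continuation, so V_dd = 9.0000 (exercise)
Node u (S = 27.5): continuation = 1/1.07·[0.9000·0.0748 + 0.1000·3.0000] = 0.3433; exercise value = 0.0000 ≤ continuation, so V_u = 0.3433
Node d (S = 20): continuation = 1/1.07·[0.9000·3.0000 + 0.1000·9.0000] = 3.3645; exercise value = 5.0000 > continuation, so V_d = 5.0000 (exercise)
Node 0 (S = 25): continuation = 1/1.07·[0.9000·0.3433 + 0.1000·5.0000] = 0.7560; exercise value = 0.0000 ≤ continuation, so V_0 = 0.7560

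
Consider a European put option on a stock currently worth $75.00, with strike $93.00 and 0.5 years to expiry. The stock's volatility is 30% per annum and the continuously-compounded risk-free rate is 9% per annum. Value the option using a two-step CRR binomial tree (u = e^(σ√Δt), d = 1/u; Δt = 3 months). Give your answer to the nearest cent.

CRR parameters: u = e^(σ√Δt) = e^(0.3·√0.25) = 1.1618, d = 1/u = 0.8607
Per-period rate: rΔt = 0.09·0.25 = 0.0225, so R = e^0.0225 = 1.0228
Risk-neutral probability p = (e^0.0225 − 0.8607)/(1.1618 − 0.8607) = 0.1620/0.3011 = 0.5381
Terminal stock prices: S_uu = 101.2, S_ud = 75, S_dd = 55.56
Terminal payoffs (K − S): max(-8.239, 0) = 0, max(18, 0) = 18, max(37.44, 0) = 37.44
Node u (S = 87.14): V_u = e^(−0.0225)·[0.5381·0.0000 + 0.4619·18.0000] = 8.1286
Node d (S = 64.55): V_d = e^(−0.0225)·[0.5381·18.0000 + 0.4619·37.4386] = 26.3778
Node 0 (S = 75): V_0 = e^(−0.0225)·[0.5381·8.1286 + 0.4619·26.3778] = 16.1888

$16.19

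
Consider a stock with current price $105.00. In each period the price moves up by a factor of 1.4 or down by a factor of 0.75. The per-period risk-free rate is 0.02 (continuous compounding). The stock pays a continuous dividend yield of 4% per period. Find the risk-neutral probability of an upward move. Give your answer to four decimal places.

p = 0.3542

Per-period risk-free factor R = e^0.02 = 1.0202; dividend-adjusted growth = e^(0.02−0.04) = 0.9802.
Risk-neutral probability p = (0.9802 − 0.75)/(1.4 − 0.75) = 0.2302/0.6500 = 0.3542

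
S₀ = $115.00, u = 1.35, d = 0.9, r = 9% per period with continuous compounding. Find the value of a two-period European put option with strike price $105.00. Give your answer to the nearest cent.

$3.20

Risk-neutral probability p = (e^0.09 − 0.9)/(1.35 − 0.9) = 0.1942/0.4500 = 0.4315
Terminal stock prices: S_uu = 209.6, S_ud = 139.7, S_dd = 93.15
Terminal payoffs (K − S): max(-104.6, 0) = 0, max(-34.72, 0) = 0, max(11.85, 0) = 11.85
Node u (S = 155.2): V_u = e^(−0.09)·[0.4315·0.0000 + 0.5685·0.0000] = 0.0000
Node d (S = 103.5): V_d = e^(−0.09)·[0.4315·0.0000 + 0.5685·11.8500] = 6.1569
Node 0 (S = 115): V_0 = e^(−0.09)·[0.4315·0.0000 + 0.5685·6.1569] = 3.1990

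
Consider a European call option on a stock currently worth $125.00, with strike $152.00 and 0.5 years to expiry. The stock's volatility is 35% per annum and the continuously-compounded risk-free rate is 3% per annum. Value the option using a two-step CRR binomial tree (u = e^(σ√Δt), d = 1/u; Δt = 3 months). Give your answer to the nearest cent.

$5.71

CRR parameters: u = e^(σ√Δt) = e^(0.35·√0.25) = 1.1912, d = 1/u = 0.8395
Per-period rate: rΔt = 0.03·0.25 = 0.0075, so R = e^0.0075 = 1.0075
Risk-neutral probability p = (e^0.0075 − 0.8395)/(1.1912 − 0.8395) = 0.1681/0.3518 = 0.4778
Terminal stock prices: S_uu = 177.4, S_ud = 125, S_dd = 88.09
Terminal payoffs (S − K): max(25.38, 0) = 25.38, max(-27, 0) = 0, max(-63.91, 0) = 0
Node u (S = 148.9): V_u = e^(−0.0075)·[0.4778·25.3834 + 0.5222·0.0000] = 12.0366
Node d (S = 104.9): V_d = e^(−0.0075)·[0.4778·0.0000 + 0.5222·0.0000] = 0.0000
Node 0 (S = 125): V_0 = e^(−0.0075)·[0.4778·12.0366 + 0.5222·0.0000] = 5.7077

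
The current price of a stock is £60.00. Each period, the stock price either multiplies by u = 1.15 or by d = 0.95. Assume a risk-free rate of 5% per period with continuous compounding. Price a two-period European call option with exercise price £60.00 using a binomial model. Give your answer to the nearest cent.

£7.00

Risk-neutral probability p = (e^0.05 − 0.95)/(1.15 − 0.95) = 0.1013/0.2000 = 0.5064
Terminal stock prices: S_uu = 79.35, S_ud = 65.55, S_dd = 54.15
Terminal payoffs (S − K): max(19.35, 0) = 19.35, max(5.55, 0) = 5.55, max(-5.85, 0) = 0
Node u (S = 69): V_u = e^(−0.05)·[0.5064·19.3500 + 0.4936·5.5500] = 11.9262
Node d (S = 57): V_d = e^(−0.05)·[0.5064·5.5500 + 0.4936·0.0000] = 2.6732
Node 0 (S = 60): V_0 = e^(−0.05)·[0.5064·11.9262 + 0.4936·2.6732] = 6.9997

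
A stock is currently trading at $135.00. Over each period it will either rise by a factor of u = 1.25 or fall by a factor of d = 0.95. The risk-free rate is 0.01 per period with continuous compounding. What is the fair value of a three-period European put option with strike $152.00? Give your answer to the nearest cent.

Risk-neutral probability p = (e^0.01 − 0.95)/(1.25 − 0.95) = 0.0601/0.3000 = 0.2002
Terminal stock prices: S_uuu = 263.7, S_uud = 200.4, S_udd = 152.3, S_ddd = 115.7
Terminal payoffs (K − S): max(-111.7, 0) = 0, max(-48.39, 0) = 0, max(-0.2969, 0) = 0, max(36.25, 0) = 36.25
Node uu (S = 210.9): V_uu = e^(−0.01)·[0.2002·0.0000 + 0.7998·0.0000] = 0.0000
Node ud (S = 160.3): V_ud = e^(−0.01)·[0.2002·0.0000 + 0.7998·0.0000] = 0.0000
Node dd (S = 121.8): V_dd = e^(−0.01)·[0.2002·0.0000 + 0.7998·36.2544] = 28.7089
Node u (S = 168.8): V_u = e^(−0.01)·[0.2002·0.0000 + 0.7998·0.0000] = 0.0000
Node d (S = 128.2): V_d = e^(−0.01)·[0.2002·0.0000 + 0.7998·28.7089] = 22.7338
Node 0 (S = 135): V_0 = e^(−0.01)·[0.2002·0.0000 + 0.7998·22.7338] = 18.0023

$18.00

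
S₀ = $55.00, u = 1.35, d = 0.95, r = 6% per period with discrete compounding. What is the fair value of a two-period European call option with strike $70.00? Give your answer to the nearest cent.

Risk-neutral probability p = (1 + 0.06 − 0.95)/(1.35 − 0.95) = 0.1100/0.4000 = 0.2750
Terminal stock prices: S_uu = 100.2, S_ud = 70.54, S_dd = 49.64
Terminal payoffs (S − K): max(30.24, 0) = 30.24, max(0.5375, 0) = 0.5375, max(-20.36, 0) = 0
Node u (S = 74.25): V_u = 1/1.06·[0.2750·30.2375 + 0.7250·0.5375] = 8.2123
Node d (S = 52.25): V_d = 1/1.06·[0.2750·0.5375 + 0.7250·0.0000] = 0.1394
Node 0 (S = 55): V_0 = 1/1.06·[0.2750·8.2123 + 0.7250·0.1394] = 2.2259

$2.23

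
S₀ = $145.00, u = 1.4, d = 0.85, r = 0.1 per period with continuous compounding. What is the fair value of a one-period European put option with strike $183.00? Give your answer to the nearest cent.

Risk-neutral probability p = (e^0.1 − 0.85)/(1.4 − 0.85) = 0.2552/0.5500 = 0.4639
Terminal stock prices: S_u = 203, S_d = 123.2
Terminal payoffs (K − S): max(-20, 0) = 0, max(59.75, 0) = 59.75
Node 0 (S = 145): V_0 = e^(−0.1)·[0.4639·0.0000 + 0.5361·59.7500] = 28.9812

$28.98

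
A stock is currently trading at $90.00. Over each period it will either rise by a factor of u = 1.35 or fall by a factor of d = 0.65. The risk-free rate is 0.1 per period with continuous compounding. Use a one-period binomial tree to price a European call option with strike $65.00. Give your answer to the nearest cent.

$33.24

Risk-neutral probability p = (e^0.1 − 0.65)/(1.35 − 0.65) = 0.4552/0.7000 = 0.6502
Terminal stock prices: S_u = 121.5, S_d = 58.5
Terminal payoffs (S − K): max(56.5, 0) = 56.5, max(-6.5, 0) = 0
Node 0 (S = 90): V_0 = e^(−0.1)·[0.6502·56.5000 + 0.3498·0.0000] = 33.2426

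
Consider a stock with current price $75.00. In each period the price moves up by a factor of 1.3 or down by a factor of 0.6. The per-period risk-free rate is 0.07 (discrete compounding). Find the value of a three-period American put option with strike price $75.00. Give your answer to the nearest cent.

Risk-neutral probability p = (1 + 0.07 − 0.6)/(1.3 − 0.6) = 0.4700/0.7000 = 0.6714
Terminal stock prices: S_uuu = 164.8, S_uud = 76.05, S_udd = 35.1, S_ddd = 16.2
Terminal payoffs (K − S): max(-89.78, 0) = 0, max(-1.05, 0) = 0, max(39.9, 0) = 39.9, max(58.8, 0) = 58.8
Node uu (S = 126.8): continuation = 1/1.07·[0.6714·0.0000 + 0.3286·0.0000] = 0.0000; exercise value = 0.0000 ≤ continuation, so V_uu = 0.0000
Node ud (S = 58.5): continuation = 1/1.07·[0.6714·0.0000 + 0.3286·39.9000] = 12.2523; exercise value = 16.5000 > continuation, so V_ud = 16.5000 (exercise)
Node dd (S = 27): continuation = 1/1.07·[0.6714·39.9000 + 0.3286·58.8000] = 43.0935; exercise value = 48.0000 > continuation, so V_dd = 48.0000 (exercise)
Node u (S = 97.5): continuation = 1/1.07·[0.6714·0.0000 + 0.3286·16.5000] = 5.0668; exercise value = 0.0000 ≤ continuation, so V_u = 5.0668
Node d (S = 45): continuation = 1/1.07·[0.6714·16.5000 + 0.3286·48.0000] = 25.0935; exercise value = 30.0000 > continuation, so V_d = 30.0000 (exercise)
Node 0 (S = 75): continuation = 1/1.07·[0.6714·5.0668 + 0.3286·30.0000] = 12.3917; exercise value = 0.0000 ≤ continuation, so V_0 = 12.3917

$12.39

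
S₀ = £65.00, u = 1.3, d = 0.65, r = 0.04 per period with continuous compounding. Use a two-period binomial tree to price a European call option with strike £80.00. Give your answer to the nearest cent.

Risk-neutral probability p = (e^0.04 − 0.65)/(1.3 − 0.65) = 0.3908/0.6500 = 0.6012
Terminal stock prices: S_uu = 109.9, S_ud = 54.93, S_dd = 27.46
Terminal payoffs (S − K): max(29.85, 0) = 29.85, max(-25.07, 0) = 0, max(-52.54, 0) = 0
Node u (S = 84.5): V_u = e^(−0.04)·[0.6012·29.8500 + 0.3988·0.0000] = 17.2435
Node d (S = 42.25): V_d = e^(−0.04)·[0.6012·0.0000 + 0.3988·0.0000] = 0.0000
Node 0 (S = 65): V_0 = e^(−0.04)·[0.6012·17.2435 + 0.3988·0.0000] = 9.9611

£9.96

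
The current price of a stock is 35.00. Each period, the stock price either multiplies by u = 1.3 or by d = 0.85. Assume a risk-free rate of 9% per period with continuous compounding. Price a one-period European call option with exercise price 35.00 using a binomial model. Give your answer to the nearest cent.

Risk-neutral probability p = (e^0.09 − 0.85)/(1.3 − 0.85) = 0.2442/0.4500 = 0.5426
Terminal stock prices: S_u = 45.5, S_d = 29.75
Terminal payoffs (S − K): max(10.5, 0) = 10.5, max(-5.25, 0) = 0
Node 0 (S = 35): V_0 = e^(−0.09)·[0.5426·10.5000 + 0.4574·0.0000] = 5.2070

5.21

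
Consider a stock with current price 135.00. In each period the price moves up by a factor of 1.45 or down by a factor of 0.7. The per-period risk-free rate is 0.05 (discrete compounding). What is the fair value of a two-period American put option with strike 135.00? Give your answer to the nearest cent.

Risk-neutral probability p = (1 + 0.05 − 0.7)/(1.45 − 0.7) = 0.3500/0.7500 = 0.4667
Terminal stock prices: S_uu = 283.8, S_ud = 137, S_dd = 66.15
Terminal payoffs (K − S): max(-148.8, 0) = 0, max(-2.025, 0) = 0, max(68.85, 0) = 68.85
Node u (S = 195.8): continuation = 1/1.05·[0.4667·0.0000 + 0.5333·0.0000] = 0.0000; exercise value = 0.0000 ≤ continuation, so V_u = 0.0000
Node d (S = 94.5): continuation = 1/1.05·[0.4667·0.0000 + 0.5333·68.8500] = 34.9714; exercise value = 40.5000 > continuation, so V_d = 40.5000 (exercise)
Node 0 (S = 135): continuation = 1/1.05·[0.4667·0.0000 + 0.5333·40.5000] = 20.5714; exercise value = 0.0000 ≤ continuation, so V_0 = 20.5714

20.57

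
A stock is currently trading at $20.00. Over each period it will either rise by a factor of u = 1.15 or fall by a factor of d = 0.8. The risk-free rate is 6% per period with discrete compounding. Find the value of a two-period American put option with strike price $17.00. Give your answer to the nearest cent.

Risk-neutral probability p = (1 + 0.06 − 0.8)/(1.15 − 0.8) = 0.2600/0.3500 = 0.7429
Terminal stock prices: S_uu = 26.45, S_ud = 18.4, S_dd = 12.8
Terminal payoffs (K − S): max(-9.45, 0) = 0, max(-1.4, 0) = 0, max(4.2, 0) = 4.2
Node u (S = 23): continuation = 1/1.06·[0.7429·0.0000 + 0.2571·0.0000] = 0.0000; exercise value = 0.0000 ≤ continuation, so V_u = 0.0000
Node d (S = 16): continuation = 1/1.06·[0.7429·0.0000 + 0.2571·4.2000] = 1.0189; exercise value = 1.0000 ≤ continuation, so V_d = 1.0189
Node 0 (S = 20): continuation = 1/1.06·[0.7429·0.0000 + 0.2571·1.0189] = 0.2472; exercise value = 0.0000 ≤ continuation, so V_0 = 0.2472

$0.25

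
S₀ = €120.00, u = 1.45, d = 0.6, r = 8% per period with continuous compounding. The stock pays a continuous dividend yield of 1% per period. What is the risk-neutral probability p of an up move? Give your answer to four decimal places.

Per-period risk-free factor R = e^0.08 = 1.0833; dividend-adjusted growth = e^(0.08−0.01) = 1.0725.
Risk-neutral probability p = (1.0725 − 0.6)/(1.45 − 0.6) = 0.4725/0.8500 = 0.5559

p = 0.5559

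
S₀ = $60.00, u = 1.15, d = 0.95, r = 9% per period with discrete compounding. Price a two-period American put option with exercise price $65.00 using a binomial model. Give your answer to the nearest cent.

Risk-neutral probability p = (1 + 0.09 − 0.95)/(1.15 − 0.95) = 0.1400/0.2000 = 0.7000
Terminal stock prices: S_uu = 79.35, S_ud = 65.55, S_dd = 54.15
Terminal payoffs (K − S): max(-14.35, 0) = 0, max(-0.55, 0) = 0, max(10.85, 0) = 10.85
Node u (S = 69): continuation = 1/1.09·[0.7000·0.0000 + 0.3000·0.0000] = 0.0000; exercise value = 0.0000 ≤ continuation, so V_u = 0.0000
Node d (S = 57): continuation = 1/1.09·[0.7000·0.0000 + 0.3000·10.8500] = 2.9862; exercise value = 8.0000 > continuation, so V_d = 8.0000 (exercise)
Node 0 (S = 60): continuation = 1/1.09·[0.7000·0.0000 + 0.3000·8.0000] = 2.2018; exercise value = 5.0000 > continuation, so V_0 = 5.0000 (exercise)

$5.00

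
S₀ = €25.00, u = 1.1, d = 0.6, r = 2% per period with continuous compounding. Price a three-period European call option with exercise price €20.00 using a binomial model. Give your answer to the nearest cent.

€7.42

Risk-neutral probability p = (e^0.02 − 0.6)/(1.1 − 0.6) = 0.4202/0.5000 = 0.8404
Terminal stock prices: S_uuu = 33.28, S_uud = 18.15, S_udd = 9.9, S_ddd = 5.4
Terminal payoffs (S − K): max(13.28, 0) = 13.28, max(-1.85, 0) = 0, max(-10.1, 0) = 0, max(-14.6, 0) = 0
Node uu (S = 30.25): V_uu = e^(−0.02)·[0.8404·13.2750 + 0.1596·0.0000] = 10.9354
Node ud (S = 16.5): V_ud = e^(−0.02)·[0.8404·0.0000 + 0.1596·0.0000] = 0.0000
Node dd (S = 9): V_dd = e^(−0.02)·[0.8404·0.0000 + 0.1596·0.0000] = 0.0000
Node u (S = 27.5): V_u = e^(−0.02)·[0.8404·10.9354 + 0.1596·0.0000] = 9.0082
Node d (S = 15): V_d = e^(−0.02)·[0.8404·0.0000 + 0.1596·0.0000] = 0.0000
Node 0 (S = 25): V_0 = e^(−0.02)·[0.8404·9.0082 + 0.1596·0.0000] = 7.4206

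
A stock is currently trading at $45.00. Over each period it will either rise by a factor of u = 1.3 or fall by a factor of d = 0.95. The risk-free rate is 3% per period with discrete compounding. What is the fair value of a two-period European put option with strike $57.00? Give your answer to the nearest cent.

Risk-neutral probability p = (1 + 0.03 − 0.95)/(1.3 − 0.95) = 0.0800/0.3500 = 0.2286
Terminal stock prices: S_uu = 76.05, S_ud = 55.57, S_dd = 40.61
Terminal payoffs (K − S): max(-19.05, 0) = 0, max(1.425, 0) = 1.425, max(16.39, 0) = 16.39
Node u (S = 58.5): V_u = 1/1.03·[0.2286·0.0000 + 0.7714·1.4250] = 1.0673
Node d (S = 42.75): V_d = 1/1.03·[0.2286·1.4250 + 0.7714·16.3875] = 12.5898
Node 0 (S = 45): V_0 = 1/1.03·[0.2286·1.0673 + 0.7714·12.5898] = 9.6661

$9.67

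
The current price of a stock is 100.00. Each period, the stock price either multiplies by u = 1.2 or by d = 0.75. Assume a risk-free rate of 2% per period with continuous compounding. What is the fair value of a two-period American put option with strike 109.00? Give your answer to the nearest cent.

17.70

Risk-neutral probability p = (e^0.02 − 0.75)/(1.2 − 0.75) = 0.2702/0.4500 = 0.6004
Terminal stock prices: S_uu = 144, S_ud = 90, S_dd = 56.25
Terminal payoffs (K − S): max(-35, 0) = 0, max(19, 0) = 19, max(52.75, 0) = 52.75
Node u (S = 120): continuation = e^(−0.02)·[0.6004·0.0000 + 0.3996·19.0000] = 7.4412; exercise value = 0.0000 ≤ continuation, so V_u = 7.4412
Node d (S = 75): continuation = e^(−0.02)·[0.6004·19.0000 + 0.3996·52.7500] = 31.8417; exercise value = 34.0000 > continuation, so V_d = 34.0000 (exercise)
Node 0 (S = 100): continuation = e^(−0.02)·[0.6004·7.4412 + 0.3996·34.0000] = 17.6954; exercise value = 9.0000 ≤ continuation, so V_0 = 17.6954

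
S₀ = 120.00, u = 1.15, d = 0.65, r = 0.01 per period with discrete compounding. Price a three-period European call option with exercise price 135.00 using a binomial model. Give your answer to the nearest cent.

17.21

Risk-neutral probability p = (1 + 0.01 − 0.65)/(1.15 − 0.65) = 0.3600/0.5000 = 0.7200
Terminal stock prices: S_uuu = 182.5, S_uud = 103.2, S_udd = 58.31, S_ddd = 32.95
Terminal payoffs (S − K): max(47.5, 0) = 47.5, max(-31.84, 0) = 0, max(-76.69, 0) = 0, max(-102, 0) = 0
Node uu (S = 158.7): V_uu = 1/1.01·[0.7200·47.5050 + 0.2800·0.0000] = 33.8650
Node ud (S = 89.7): V_ud = 1/1.01·[0.7200·0.0000 + 0.2800·0.0000] = 0.0000
Node dd (S = 50.7): V_dd = 1/1.01·[0.7200·0.0000 + 0.2800·0.0000] = 0.0000
Node u (S = 138): V_u = 1/1.01·[0.7200·33.8650 + 0.2800·0.0000] = 24.1414
Node d (S = 78): V_d = 1/1.01·[0.7200·0.0000 + 0.2800·0.0000] = 0.0000
Node 0 (S = 120): V_0 = 1/1.01·[0.7200·24.1414 + 0.2800·0.0000] = 17.2097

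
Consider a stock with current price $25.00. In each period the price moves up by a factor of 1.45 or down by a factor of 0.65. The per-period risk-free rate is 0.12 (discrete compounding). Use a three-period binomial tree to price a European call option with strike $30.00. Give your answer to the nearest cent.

Risk-neutral probability p = (1 + 0.12 − 0.65)/(1.45 − 0.65) = 0.4700/0.8000 = 0.5875
Terminal stock prices: S_uuu = 76.22, S_uud = 34.17, S_udd = 15.32, S_ddd = 6.866
Terminal payoffs (S − K): max(46.22, 0) = 46.22, max(4.166, 0) = 4.166, max(-14.68, 0) = 0, max(-23.13, 0) = 0
Node uu (S = 52.56): V_uu = 1/1.12·[0.5875·46.2156 + 0.4125·4.1656] = 25.7768
Node ud (S = 23.56): V_ud = 1/1.12·[0.5875·4.1656 + 0.4125·0.0000] = 2.1851
Node dd (S = 10.56): V_dd = 1/1.12·[0.5875·0.0000 + 0.4125·0.0000] = 0.0000
Node u (S = 36.25): V_u = 1/1.12·[0.5875·25.7768 + 0.4125·2.1851] = 14.3261
Node d (S = 16.25): V_d = 1/1.12·[0.5875·2.1851 + 0.4125·0.0000] = 1.1462
Node 0 (S = 25): V_0 = 1/1.12·[0.5875·14.3261 + 0.4125·1.1462] = 7.9369

$7.94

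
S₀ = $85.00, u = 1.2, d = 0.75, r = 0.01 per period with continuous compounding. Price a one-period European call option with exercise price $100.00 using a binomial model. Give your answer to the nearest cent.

$1.14

Risk-neutral probability p = (e^0.01 − 0.75)/(1.2 − 0.75) = 0.2601/0.4500 = 0.5779
Terminal stock prices: S_u = 102, S_d = 63.75
Terminal payoffs (S − K): max(2, 0) = 2, max(-36.25, 0) = 0
Node 0 (S = 85): V_0 = e^(−0.01)·[0.5779·2.0000 + 0.4221·0.0000] = 1.1443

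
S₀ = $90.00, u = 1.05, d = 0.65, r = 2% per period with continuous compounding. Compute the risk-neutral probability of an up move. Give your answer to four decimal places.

Risk-neutral probability p = (e^0.02 − 0.65)/(1.05 − 0.65) = 0.3702/0.4000 = 0.9255

p = 0.9255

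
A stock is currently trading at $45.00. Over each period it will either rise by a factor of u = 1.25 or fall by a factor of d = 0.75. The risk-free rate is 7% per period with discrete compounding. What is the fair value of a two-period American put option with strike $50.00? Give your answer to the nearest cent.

$7.04

Risk-neutral probability p = (1 + 0.07 − 0.75)/(1.25 − 0.75) = 0.3200/0.5000 = 0.6400
Terminal stock prices: S_uu = 70.31, S_ud = 42.19, S_dd = 25.31
Terminal payoffs (K − S): max(-20.31, 0) = 0, max(7.812, 0) = 7.812, max(24.69, 0) = 24.69
Node u (S = 56.25): continuation = 1/1.07·[0.6400·0.0000 + 0.3600·7.8125] = 2.6285; exercise value = 0.0000 ≤ continuation, so V_u = 2.6285
Node d (S = 33.75): continuation = 1/1.07·[0.6400·7.8125 + 0.3600·24.6875] = 12.9790; exercise value = 16.2500 > continuation, so V_d = 16.2500 (exercise)
Node 0 (S = 45): continuation = 1/1.07·[0.6400·2.6285 + 0.3600·16.2500] = 7.0395; exercise value = 5.0000 ≤ continuation, so V_0 = 7.0395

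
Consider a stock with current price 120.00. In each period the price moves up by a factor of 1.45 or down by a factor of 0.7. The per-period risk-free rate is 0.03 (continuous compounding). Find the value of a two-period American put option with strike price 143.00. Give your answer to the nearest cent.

Risk-neutral probability p = (e^0.03 − 0.7)/(1.45 − 0.7) = 0.3305/0.7500 = 0.4406
Terminal stock prices: S_uu = 252.3, S_ud = 121.8, S_dd = 58.8
Terminal payoffs (K − S): max(-109.3, 0) = 0, max(21.2, 0) = 21.2, max(84.2, 0) = 84.2
Node u (S = 174): continuation = e^(−0.03)·[0.4406·0.0000 + 0.5594·21.2000] = 11.5087; exercise value = 0.0000 ≤ continuation, so V_u = 11.5087
Node d (S = 84): continuation = e^(−0.03)·[0.4406·21.2000 + 0.5594·84.2000] = 54.7737; exercise value = 59.0000 > continuation, so V_d = 59.0000 (exercise)
Node 0 (S = 120): continuation = e^(−0.03)·[0.4406·11.5087 + 0.5594·59.0000] = 36.9497; exercise value = 23.0000 ≤ continuation, so V_0 = 36.9497

36.95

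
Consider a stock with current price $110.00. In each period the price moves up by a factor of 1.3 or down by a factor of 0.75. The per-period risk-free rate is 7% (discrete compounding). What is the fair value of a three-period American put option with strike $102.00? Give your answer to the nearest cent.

Risk-neutral probability p = (1 + 0.07 − 0.75)/(1.3 − 0.75) = 0.3200/0.5500 = 0.5818
Terminal stock prices: S_uuu = 241.7, S_uud = 139.4, S_udd = 80.44, S_ddd = 46.41
Terminal payoffs (K − S): max(-139.7, 0) = 0, max(-37.43, 0) = 0, max(21.56, 0) = 21.56, max(55.59, 0) = 55.59
Node uu (S = 185.9): continuation = 1/1.07·[0.5818·0.0000 + 0.4182·0.0000] = 0.0000; exercise value = 0.0000 ≤ continuation, so V_uu = 0.0000
Node ud (S = 107.2): continuation = 1/1.07·[0.5818·0.0000 + 0.4182·21.5625] = 8.4271; exercise value = 0.0000 ≤ continuation, so V_ud = 8.4271
Node dd (S = 61.88): continuation = 1/1.07·[0.5818·21.5625 + 0.4182·55.5938] = 33.4521; exercise value = 40.1250 > continuation, so V_dd = 40.1250 (exercise)
Node u (S = 143): continuation = 1/1.07·[0.5818·0.0000 + 0.4182·8.4271] = 3.2935; exercise value = 0.0000 ≤ continuation, so V_u = 3.2935
Node d (S = 82.5): continuation = 1/1.07·[0.5818·8.4271 + 0.4182·40.1250] = 20.2641; exercise value = 19.5000 ≤ continuation, so V_d = 20.2641
Node 0 (S = 110): continuation = 1/1.07·[0.5818·3.2935 + 0.4182·20.2641] = 9.7106; exercise value = 0.0000 ≤ continuation, so V_0 = 9.7106

$9.71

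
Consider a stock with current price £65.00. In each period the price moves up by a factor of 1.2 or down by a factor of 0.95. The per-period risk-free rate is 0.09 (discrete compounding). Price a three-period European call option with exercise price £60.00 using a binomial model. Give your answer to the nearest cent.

£18.95

Risk-neutral probability p = (1 + 0.09 − 0.95)/(1.2 − 0.95) = 0.1400/0.2500 = 0.5600
Terminal stock prices: S_uuu = 112.3, S_uud = 88.92, S_udd = 70.39, S_ddd = 55.73
Terminal payoffs (S − K): max(52.32, 0) = 52.32, max(28.92, 0) = 28.92, max(10.39, 0) = 10.39, max(-4.271, 0) = 0
Node uu (S = 93.6): V_uu = 1/1.09·[0.5600·52.3200 + 0.4400·28.9200] = 38.5541
Node ud (S = 74.1): V_ud = 1/1.09·[0.5600·28.9200 + 0.4400·10.3950] = 19.0541
Node dd (S = 58.66): V_dd = 1/1.09·[0.5600·10.3950 + 0.4400·0.0000] = 5.3406
Node u (S = 78): V_u = 1/1.09·[0.5600·38.5541 + 0.4400·19.0541] = 27.4992
Node d (S = 61.75): V_d = 1/1.09·[0.5600·19.0541 + 0.4400·5.3406] = 11.9451
Node 0 (S = 65): V_0 = 1/1.09·[0.5600·27.4992 + 0.4400·11.9451] = 18.9499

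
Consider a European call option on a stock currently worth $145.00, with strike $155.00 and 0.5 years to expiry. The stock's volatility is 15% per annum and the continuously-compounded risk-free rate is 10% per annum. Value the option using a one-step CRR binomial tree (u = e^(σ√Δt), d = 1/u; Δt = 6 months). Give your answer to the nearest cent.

$4.23

CRR parameters: u = e^(σ√Δt) = e^(0.15·√0.5) = 1.1119, d = 1/u = 0.8994
Per-period rate: rΔt = 0.1·0.5 = 0.05, so R = e^0.05 = 1.0513
Risk-neutral probability p = (e^0.05 − 0.8994)/(1.1119 − 0.8994) = 0.1519/0.2125 = 0.7148
Terminal stock prices: S_u = 161.2, S_d = 130.4
Terminal payoffs (S − K): max(6.225, 0) = 6.225, max(-24.59, 0) = 0
Node 0 (S = 145): V_0 = e^(−0.05)·[0.7148·6.2248 + 0.2852·0.0000] = 4.2322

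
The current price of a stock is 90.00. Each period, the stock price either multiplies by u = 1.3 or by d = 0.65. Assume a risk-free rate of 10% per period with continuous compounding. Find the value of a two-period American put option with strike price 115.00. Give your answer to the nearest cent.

25.00

Risk-neutral probability p = (e^0.1 − 0.65)/(1.3 − 0.65) = 0.4552/0.6500 = 0.7003
Terminal stock prices: S_uu = 152.1, S_ud = 76.05, S_dd = 38.03
Terminal payoffs (K − S): max(-37.1, 0) = 0, max(38.95, 0) = 38.95, max(76.97, 0) = 76.97
Node u (S = 117): continuation = e^(−0.1)·[0.7003·0.0000 + 0.2997·38.9500] = 10.5638; exercise value = 0.0000 ≤ continuation, so V_u = 10.5638
Node d (S = 58.5): continuation = e^(−0.1)·[0.7003·38.9500 + 0.2997·76.9750] = 45.5563; exercise value = 56.5000 > continuation, so V_d = 56.5000 (exercise)
Node 0 (S = 90): continuation = e^(−0.1)·[0.7003·10.5638 + 0.2997·56.5000] = 22.0170; exercise value = 25.0000 > continuation, so V_0 = 25.0000 (exercise)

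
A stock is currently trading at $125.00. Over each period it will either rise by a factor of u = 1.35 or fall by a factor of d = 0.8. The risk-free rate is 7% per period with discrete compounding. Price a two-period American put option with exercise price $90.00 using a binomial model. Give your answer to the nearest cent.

$2.26

Risk-neutral probability p = (1 + 0.07 − 0.8)/(1.35 − 0.8) = 0.2700/0.5500 = 0.4909
Terminal stock prices: S_uu = 227.8, S_ud = 135, S_dd = 80
Terminal payoffs (K − S): max(-137.8, 0) = 0, max(-45, 0) = 0, max(10, 0) = 10
Node u (S = 168.8): continuation = 1/1.07·[0.4909·0.0000 + 0.5091·0.0000] = 0.0000; exercise value = 0.0000 ≤ continuation, so V_u = 0.0000
Node d (S = 100): continuation = 1/1.07·[0.4909·0.0000 + 0.5091·10.0000] = 4.7579; exercise value = 0.0000 ≤ continuation, so V_d = 4.7579
Node 0 (S = 125): continuation = 1/1.07·[0.4909·0.0000 + 0.5091·4.7579] = 2.2637; exercise value = 0.0000 ≤ continuation, so V_0 = 2.2637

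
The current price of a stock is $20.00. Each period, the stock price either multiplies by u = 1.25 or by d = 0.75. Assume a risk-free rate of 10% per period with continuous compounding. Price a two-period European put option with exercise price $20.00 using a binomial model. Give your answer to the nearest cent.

$1.02

Risk-neutral probability p = (e^0.1 − 0.75)/(1.25 − 0.75) = 0.3552/0.5000 = 0.7103
Terminal stock prices: S_uu = 31.25, S_ud = 18.75, S_dd = 11.25
Terminal payoffs (K − S): max(-11.25, 0) = 0, max(1.25, 0) = 1.25, max(8.75, 0) = 8.75
Node u (S = 25): V_u = e^(−0.1)·[0.7103·0.0000 + 0.2897·1.2500] = 0.3276
Node d (S = 15): V_d = e^(−0.1)·[0.7103·1.2500 + 0.2897·8.7500] = 3.0967
Node 0 (S = 20): V_0 = e^(−0.1)·[0.7103·0.3276 + 0.2897·3.0967] = 1.0222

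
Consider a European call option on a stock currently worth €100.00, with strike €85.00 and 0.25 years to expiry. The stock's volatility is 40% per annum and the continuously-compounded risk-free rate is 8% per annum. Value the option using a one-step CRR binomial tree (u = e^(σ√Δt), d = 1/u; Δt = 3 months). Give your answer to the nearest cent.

CRR parameters: u = e^(σ√Δt) = e^(0.4·√0.25) = 1.2214, d = 1/u = 0.8187
Per-period rate: rΔt = 0.08·0.25 = 0.02, so R = e^0.02 = 1.0202
Risk-neutral probability p = (e^0.02 − 0.8187)/(1.2214 − 0.8187) = 0.2015/0.4027 = 0.5003
Terminal stock prices: S_u = 122.1, S_d = 81.87
Terminal payoffs (S − K): max(37.14, 0) = 37.14, max(-3.127, 0) = 0
Node 0 (S = 100): V_0 = e^(−0.02)·[0.5003·37.1403 + 0.4997·0.0000] = 18.2146

€18.21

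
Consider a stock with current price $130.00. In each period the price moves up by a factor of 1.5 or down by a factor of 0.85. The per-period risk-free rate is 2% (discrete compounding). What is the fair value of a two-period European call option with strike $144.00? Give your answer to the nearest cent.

Risk-neutral probability p = (1 + 0.02 − 0.85)/(1.5 − 0.85) = 0.1700/0.6500 = 0.2615
Terminal stock prices: S_uu = 292.5, S_ud = 165.8, S_dd = 93.92
Terminal payoffs (S − K): max(148.5, 0) = 148.5, max(21.75, 0) = 21.75, max(-50.08, 0) = 0
Node u (S = 195): V_u = 1/1.02·[0.2615·148.5000 + 0.7385·21.7500] = 53.8235
Node d (S = 110.5): V_d = 1/1.02·[0.2615·21.7500 + 0.7385·0.0000] = 5.5769
Node 0 (S = 130): V_0 = 1/1.02·[0.2615·53.8235 + 0.7385·5.5769] = 17.8385

$17.84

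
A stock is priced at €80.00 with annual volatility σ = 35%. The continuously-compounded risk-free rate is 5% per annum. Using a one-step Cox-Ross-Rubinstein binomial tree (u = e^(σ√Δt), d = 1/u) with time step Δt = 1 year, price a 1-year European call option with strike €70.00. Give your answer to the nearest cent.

€20.09

CRR parameters: u = e^(σ√Δt) = e^(0.35·√1) = 1.4191, d = 1/u = 0.7047
Per-period rate: rΔt = 0.05·1 = 0.05, so R = e^0.05 = 1.0513
Risk-neutral probability p = (e^0.05 − 0.7047)/(1.4191 − 0.7047) = 0.3466/0.7144 = 0.4852
Terminal stock prices: S_u = 113.5, S_d = 56.38
Terminal payoffs (S − K): max(43.53, 0) = 43.53, max(-13.62, 0) = 0
Node 0 (S = 80): V_0 = e^(−0.05)·[0.4852·43.5254 + 0.5148·0.0000] = 20.0866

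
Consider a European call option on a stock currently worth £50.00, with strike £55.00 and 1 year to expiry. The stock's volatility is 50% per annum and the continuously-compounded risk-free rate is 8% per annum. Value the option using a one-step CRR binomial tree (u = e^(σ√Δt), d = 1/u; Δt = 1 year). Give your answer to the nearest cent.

£11.59

CRR parameters: u = e^(σ√Δt) = e^(0.5·√1) = 1.6487, d = 1/u = 0.6065
Per-period rate: rΔt = 0.08·1 = 0.08, so R = e^0.08 = 1.0833
Risk-neutral probability p = (e^0.08 − 0.6065)/(1.6487 − 0.6065) = 0.4768/1.0422 = 0.4575
Terminal stock prices: S_u = 82.44, S_d = 30.33
Terminal payoffs (S − K): max(27.44, 0) = 27.44, max(-24.67, 0) = 0
Node 0 (S = 50): V_0 = e^(−0.08)·[0.4575·27.4361 + 0.5425·0.0000] = 11.5858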